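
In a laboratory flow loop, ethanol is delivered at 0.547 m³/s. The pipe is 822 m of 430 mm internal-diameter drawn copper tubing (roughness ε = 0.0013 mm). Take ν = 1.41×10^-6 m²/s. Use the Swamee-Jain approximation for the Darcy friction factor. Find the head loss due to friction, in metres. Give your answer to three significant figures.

h_f ≈ 15.8 m

V = 4Q/(πD²) = 4·0.547/(π·0.430²) = 3.767 m/s
Re = VD/ν = 3.767·0.430/1.41×10^-6 = 1.15×10^6 → turbulent
ε/D = 0.0013/430 = 3.02×10^-6
Swamee-Jain: f = 0.01142
h_f = f(L/D)V²/(2g) = 0.01142·(822/0.430)·3.767²/(2·9.81) = 15.79 m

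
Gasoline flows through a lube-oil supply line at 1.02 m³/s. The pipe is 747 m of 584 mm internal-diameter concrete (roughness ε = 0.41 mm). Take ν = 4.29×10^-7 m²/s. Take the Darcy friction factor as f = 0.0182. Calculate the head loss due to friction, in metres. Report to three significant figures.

h_f ≈ 17.2 m

V = 4Q/(πD²) = 4·1.02/(π·0.584²) = 3.808 m/s
h_f = f(L/D)V²/(2g) = 0.01820·(747/0.584)·3.808²/(2·9.81) = 17.20 m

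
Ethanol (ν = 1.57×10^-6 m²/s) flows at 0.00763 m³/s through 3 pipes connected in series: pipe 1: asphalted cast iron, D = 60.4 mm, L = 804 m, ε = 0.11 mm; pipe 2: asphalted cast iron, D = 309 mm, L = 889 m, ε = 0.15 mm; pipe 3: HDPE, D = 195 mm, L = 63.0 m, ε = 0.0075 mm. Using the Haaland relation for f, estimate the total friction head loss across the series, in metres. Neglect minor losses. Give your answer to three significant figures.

Pipe 1: V = 2.663 m/s, Re = 1.02×10^5, ε/D = 0.00182, f = 0.02446, h_1 = f(L/D)V²/2g = 117.7 m
Pipe 2: V = 0.1017 m/s, Re = 2.00×10^4, ε/D = 4.85×10^-4, f = 0.02662, h_2 = f(L/D)V²/2g = 0.04041 m
Pipe 3: V = 0.2555 m/s, Re = 3.17×10^4, ε/D = 3.85×10^-5, f = 0.02308, h_3 = f(L/D)V²/2g = 0.02481 m
Series → Q common, losses add: H = Σh = 117.7 m

H ≈ 118 m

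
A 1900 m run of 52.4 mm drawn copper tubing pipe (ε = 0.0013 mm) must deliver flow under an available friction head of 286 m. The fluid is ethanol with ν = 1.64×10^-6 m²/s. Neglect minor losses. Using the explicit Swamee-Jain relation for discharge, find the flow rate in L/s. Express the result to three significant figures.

Q ≈ 6.25 L/s

Swamee-Jain (Type II): Q = -0.965·√(gD⁵h_f/L)·ln[ε/(3.7D) + √(3.17ν²L/(gD³h_f))]
√(gD⁵h_f/L) = √(9.81·0.0524⁵·286/1900) = 7.638×10^-4
ε/(3.7D) = 6.71×10^-6; √(3.17ν²L/(gD³h_f)) = 2.00×10^-4
Q = -0.965·7.638×10^-4·ln(2.070×10^-4) = 0.006252 m³/s
Check: V = 2.90 m/s, Re = 9.26×10^4, f = 0.01830, h_f = 284 m ≈ 286 m ✓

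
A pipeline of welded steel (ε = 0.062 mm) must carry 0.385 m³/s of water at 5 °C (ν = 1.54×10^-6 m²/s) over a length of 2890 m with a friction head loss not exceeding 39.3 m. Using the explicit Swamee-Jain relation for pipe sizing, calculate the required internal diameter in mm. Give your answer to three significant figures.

D ≈ 424 mm

Swamee-Jain (Type III): D = 0.66·[ε^1.25·(LQ²/(gh_f))^4.75 + ν·Q^9.4·(L/(gh_f))^5.2]^0.04
LQ²/(gh_f) = 1.111; L/(gh_f) = 7.496
Term 1 = ε^1.25·(…)^4.75 = 9.07×10^-6; Term 2 = ν·Q^9.4·(…)^5.2 = 6.92×10^-6
D = 0.66·(9.07×10^-6 + 6.92×10^-6)^0.04 = 0.4243 m = 424 mm
Check: V = 2.72 m/s, Re = 7.50×10^5, f = 0.01444, h_f = 37.2 m ≈ 39.3 m ✓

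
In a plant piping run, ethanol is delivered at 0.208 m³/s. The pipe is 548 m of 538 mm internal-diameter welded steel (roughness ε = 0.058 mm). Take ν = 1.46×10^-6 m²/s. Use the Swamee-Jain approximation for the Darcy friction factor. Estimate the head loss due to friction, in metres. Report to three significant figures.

h_f ≈ 0.664 m

V = 4Q/(πD²) = 4·0.208/(π·0.538²) = 0.9150 m/s
Re = VD/ν = 0.9150·0.538/1.46×10^-6 = 3.37×10^5 → turbulent
ε/D = 0.058/538 = 1.08×10^-4
Swamee-Jain: f = 0.01527
h_f = f(L/D)V²/(2g) = 0.01527·(548/0.538)·0.9150²/(2·9.81) = 0.6637 m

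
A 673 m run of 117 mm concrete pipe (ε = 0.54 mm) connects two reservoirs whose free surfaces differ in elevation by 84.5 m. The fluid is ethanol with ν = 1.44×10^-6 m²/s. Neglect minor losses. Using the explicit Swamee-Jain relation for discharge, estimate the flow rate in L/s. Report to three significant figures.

Q ≈ 33.3 L/s

Swamee-Jain (Type II): Q = -0.965·√(gD⁵h_f/L)·ln[ε/(3.7D) + √(3.17ν²L/(gD³h_f))]
√(gD⁵h_f/L) = √(9.81·0.117⁵·84.5/673) = 0.005197
ε/(3.7D) = 0.00125; √(3.17ν²L/(gD³h_f)) = 5.77×10^-5
Q = -0.965·0.005197·ln(0.001305) = 0.03331 m³/s
Check: V = 3.10 m/s, Re = 2.52×10^5, f = 0.03020, h_f = 85.0 m ≈ 84.5 m ✓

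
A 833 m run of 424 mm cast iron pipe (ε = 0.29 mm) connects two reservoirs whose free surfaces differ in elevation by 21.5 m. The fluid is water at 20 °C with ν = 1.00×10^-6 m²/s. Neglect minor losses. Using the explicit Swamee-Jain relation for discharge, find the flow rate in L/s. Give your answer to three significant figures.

Swamee-Jain (Type II): Q = -0.965·√(gD⁵h_f/L)·ln[ε/(3.7D) + √(3.17ν²L/(gD³h_f))]
√(gD⁵h_f/L) = √(9.81·0.424⁵·21.5/833) = 0.05890
ε/(3.7D) = 1.85×10^-4; √(3.17ν²L/(gD³h_f)) = 1.28×10^-5
Q = -0.965·0.05890·ln(1.977×10^-4) = 0.4848 m³/s
Check: V = 3.43 m/s, Re = 1.46×10^6, f = 0.01830, h_f = 21.6 m ≈ 21.5 m ✓

Q ≈ 485 L/s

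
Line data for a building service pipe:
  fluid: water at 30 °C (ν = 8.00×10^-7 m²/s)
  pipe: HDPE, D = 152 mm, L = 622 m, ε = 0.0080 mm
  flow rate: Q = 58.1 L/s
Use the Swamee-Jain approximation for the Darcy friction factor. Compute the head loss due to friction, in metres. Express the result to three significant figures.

V = 4Q/(πD²) = 4·0.0581/(π·0.152²) = 3.202 m/s
Re = VD/ν = 3.202·0.152/8.00×10^-7 = 6.08×10^5 → turbulent
ε/D = 0.0080/152 = 5.26×10^-5
Swamee-Jain: f = 0.01351
h_f = f(L/D)V²/(2g) = 0.01351·(622/0.152)·3.202²/(2·9.81) = 28.89 m

h_f ≈ 28.9 m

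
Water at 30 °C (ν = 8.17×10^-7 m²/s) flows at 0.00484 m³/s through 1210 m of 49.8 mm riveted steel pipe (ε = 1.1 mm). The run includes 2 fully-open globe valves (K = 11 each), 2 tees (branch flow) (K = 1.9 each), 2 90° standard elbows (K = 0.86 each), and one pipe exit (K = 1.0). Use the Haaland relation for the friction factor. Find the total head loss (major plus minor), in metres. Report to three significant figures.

H_L ≈ 398 m

V = 4Q/(πD²) = 2.485 m/s; V²/2g = 0.3147 m
Re = 1.51×10^5, ε/D = 0.0221 → f = 0.05088 (Haaland)
Major: h_f = f(L/D)·V²/2g = 0.05088·24297·0.3147 = 389.1 m
Minor: ΣK = 28.5; h_m = ΣK·V²/2g = 8.975 m
Total H_L = 389.1 + 8.975 = 398.0 m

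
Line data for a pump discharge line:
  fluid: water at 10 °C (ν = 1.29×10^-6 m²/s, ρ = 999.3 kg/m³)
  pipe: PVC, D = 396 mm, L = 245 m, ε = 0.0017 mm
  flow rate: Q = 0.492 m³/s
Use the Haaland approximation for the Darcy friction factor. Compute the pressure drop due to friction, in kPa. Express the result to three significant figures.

Δp ≈ 55.7 kPa

V = 4Q/(πD²) = 4·0.492/(π·0.396²) = 3.995 m/s
Re = VD/ν = 3.995·0.396/1.29×10^-6 = 1.23×10^6 → turbulent
ε/D = 0.0017/396 = 4.29×10^-6
Haaland: f = 0.01128
h_f = f(L/D)V²/(2g) = 0.01128·(245/0.396)·3.995²/(2·9.81) = 5.677 m
Δp = ρg·h_f = 999.3·9.81·5.677 = 55.66 kPa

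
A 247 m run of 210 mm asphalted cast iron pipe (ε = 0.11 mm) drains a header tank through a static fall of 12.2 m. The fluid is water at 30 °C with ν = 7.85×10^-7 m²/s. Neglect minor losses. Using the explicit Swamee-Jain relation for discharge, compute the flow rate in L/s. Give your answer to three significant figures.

Swamee-Jain (Type II): Q = -0.965·√(gD⁵h_f/L)·ln[ε/(3.7D) + √(3.17ν²L/(gD³h_f))]
√(gD⁵h_f/L) = √(9.81·0.210⁵·12.2/247) = 0.01407
ε/(3.7D) = 1.42×10^-4; √(3.17ν²L/(gD³h_f)) = 2.09×10^-5
Q = -0.965·0.01407·ln(1.624×10^-4) = 0.1184 m³/s
Check: V = 3.42 m/s, Re = 9.15×10^5, f = 0.01751, h_f = 12.3 m ≈ 12.2 m ✓

Q ≈ 118 L/s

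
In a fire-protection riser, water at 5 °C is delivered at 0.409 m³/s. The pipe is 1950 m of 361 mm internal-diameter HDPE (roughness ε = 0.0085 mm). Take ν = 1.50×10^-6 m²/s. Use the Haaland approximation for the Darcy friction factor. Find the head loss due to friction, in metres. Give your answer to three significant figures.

h_f ≈ 53.2 m

V = 4Q/(πD²) = 4·0.409/(π·0.361²) = 3.996 m/s
Re = VD/ν = 3.996·0.361/1.50×10^-6 = 9.62×10^5 → turbulent
ε/D = 0.0085/361 = 2.35×10^-5
Haaland: f = 0.01210
h_f = f(L/D)V²/(2g) = 0.01210·(1950/0.361)·3.996²/(2·9.81) = 53.17 m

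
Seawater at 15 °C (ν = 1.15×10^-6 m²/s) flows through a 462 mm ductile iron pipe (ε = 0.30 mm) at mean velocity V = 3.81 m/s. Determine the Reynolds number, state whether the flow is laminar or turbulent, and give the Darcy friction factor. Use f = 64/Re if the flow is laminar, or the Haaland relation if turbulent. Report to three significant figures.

Re ≈ 1.53×10^6; turbulent; f ≈ 0.0180

Re = VD/ν = 3.810·0.462/1.15×10^-6 = 1.53×10^6
Re > 4000 → turbulent; ε/D = 6.49×10^-4
Haaland: f = 0.01800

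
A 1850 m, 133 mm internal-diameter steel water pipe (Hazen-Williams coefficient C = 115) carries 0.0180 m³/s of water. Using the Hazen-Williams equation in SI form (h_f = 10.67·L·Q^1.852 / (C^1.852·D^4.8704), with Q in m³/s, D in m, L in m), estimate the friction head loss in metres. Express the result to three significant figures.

h_f = 10.67·1850·0.0180^1.852 / (115^1.852·0.133^4.8704) = 32.73 m

h_f ≈ 32.7 m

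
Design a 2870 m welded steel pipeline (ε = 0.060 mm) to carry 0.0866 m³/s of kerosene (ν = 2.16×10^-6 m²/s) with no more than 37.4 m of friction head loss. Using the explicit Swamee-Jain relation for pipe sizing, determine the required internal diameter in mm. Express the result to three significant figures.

Swamee-Jain (Type III): D = 0.66·[ε^1.25·(LQ²/(gh_f))^4.75 + ν·Q^9.4·(L/(gh_f))^5.2]^0.04
LQ²/(gh_f) = 0.05866; L/(gh_f) = 7.822
Term 1 = ε^1.25·(…)^4.75 = 7.46×10^-12; Term 2 = ν·Q^9.4·(…)^5.2 = 9.83×10^-12
D = 0.66·(7.46×10^-12 + 9.83×10^-12)^0.04 = 0.2449 m = 245 mm
Check: V = 1.84 m/s, Re = 2.08×10^5, f = 0.01735, h_f = 35.0 m ≈ 37.4 m ✓

D ≈ 245 mm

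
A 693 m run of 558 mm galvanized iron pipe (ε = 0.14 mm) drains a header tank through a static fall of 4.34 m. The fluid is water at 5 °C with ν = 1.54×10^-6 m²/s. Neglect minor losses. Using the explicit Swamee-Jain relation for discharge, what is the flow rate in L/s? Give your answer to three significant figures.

Swamee-Jain (Type II): Q = -0.965·√(gD⁵h_f/L)·ln[ε/(3.7D) + √(3.17ν²L/(gD³h_f))]
√(gD⁵h_f/L) = √(9.81·0.558⁵·4.34/693) = 0.05765
ε/(3.7D) = 6.78×10^-5; √(3.17ν²L/(gD³h_f)) = 2.65×10^-5
Q = -0.965·0.05765·ln(9.435×10^-5) = 0.5156 m³/s
Check: V = 2.11 m/s, Re = 7.64×10^5, f = 0.01552, h_f = 4.37 m ≈ 4.34 m ✓

Q ≈ 516 L/s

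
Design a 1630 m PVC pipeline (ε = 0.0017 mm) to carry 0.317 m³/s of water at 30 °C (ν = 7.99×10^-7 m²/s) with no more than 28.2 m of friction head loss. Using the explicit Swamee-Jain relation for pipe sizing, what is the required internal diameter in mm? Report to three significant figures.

Swamee-Jain (Type III): D = 0.66·[ε^1.25·(LQ²/(gh_f))^4.75 + ν·Q^9.4·(L/(gh_f))^5.2]^0.04
LQ²/(gh_f) = 0.5921; L/(gh_f) = 5.892
Term 1 = ε^1.25·(…)^4.75 = 5.09×10^-9; Term 2 = ν·Q^9.4·(…)^5.2 = 1.65×10^-7
D = 0.66·(5.09×10^-9 + 1.65×10^-7)^0.04 = 0.3538 m = 354 mm
Check: V = 3.22 m/s, Re = 1.43×10^6, f = 0.01109, h_f = 27.1 m ≈ 28.2 m ✓

D ≈ 354 mm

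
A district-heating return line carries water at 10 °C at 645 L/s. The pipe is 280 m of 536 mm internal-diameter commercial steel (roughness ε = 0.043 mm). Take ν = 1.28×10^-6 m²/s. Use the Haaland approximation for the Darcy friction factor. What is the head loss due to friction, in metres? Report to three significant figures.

h_f ≈ 2.79 m

V = 4Q/(πD²) = 4·0.645/(π·0.536²) = 2.859 m/s
Re = VD/ν = 2.859·0.536/1.28×10^-6 = 1.20×10^6 → turbulent
ε/D = 0.043/536 = 8.02×10^-5
Haaland: f = 0.01282
h_f = f(L/D)V²/(2g) = 0.01282·(280/0.536)·2.859²/(2·9.81) = 2.790 m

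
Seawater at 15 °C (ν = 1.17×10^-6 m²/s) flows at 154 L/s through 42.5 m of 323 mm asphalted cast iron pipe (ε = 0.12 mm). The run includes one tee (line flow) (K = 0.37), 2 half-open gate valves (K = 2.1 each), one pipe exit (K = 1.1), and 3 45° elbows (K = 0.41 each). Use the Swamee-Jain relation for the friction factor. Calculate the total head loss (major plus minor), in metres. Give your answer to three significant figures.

H_L ≈ 1.64 m

V = 4Q/(πD²) = 1.879 m/s; V²/2g = 0.1800 m
Re = 5.19×10^5, ε/D = 3.72×10^-4 → f = 0.01688 (Swamee-Jain)
Major: h_f = f(L/D)·V²/2g = 0.01688·131.6·0.1800 = 0.3998 m
Minor: ΣK = 6.90; h_m = ΣK·V²/2g = 1.242 m
Total H_L = 0.3998 + 1.242 = 1.642 m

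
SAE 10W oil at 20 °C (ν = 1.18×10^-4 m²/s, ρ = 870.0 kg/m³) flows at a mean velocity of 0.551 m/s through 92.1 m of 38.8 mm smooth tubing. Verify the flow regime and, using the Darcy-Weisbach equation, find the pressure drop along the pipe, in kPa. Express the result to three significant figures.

Re = VD/ν = 0.551·0.03880/1.18×10^-4 = 181 → laminar (Re < 2300)
f = 64/Re = 0.3532
h_f = f(L/D)V²/(2g) = 0.3532·(92.1/0.03880)·0.551²/(2·9.81) = 12.98 m
Δp = ρg·h_f = 870.0·9.81·12.98 = 110.7 kPa

Δp ≈ 111 kPa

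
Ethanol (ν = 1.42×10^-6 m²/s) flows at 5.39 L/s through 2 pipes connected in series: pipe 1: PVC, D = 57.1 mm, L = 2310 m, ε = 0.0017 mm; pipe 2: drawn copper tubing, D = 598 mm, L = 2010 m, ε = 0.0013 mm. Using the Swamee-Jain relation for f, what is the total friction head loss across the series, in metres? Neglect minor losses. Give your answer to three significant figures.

Pipe 1: V = 2.105 m/s, Re = 8.46×10^4, ε/D = 2.98×10^-5, f = 0.01867, h_1 = f(L/D)V²/2g = 170.5 m
Pipe 2: V = 0.01919 m/s, Re = 8080, ε/D = 2.17×10^-6, f = 0.03287, h_2 = f(L/D)V²/2g = 0.002074 m
Series → Q common, losses add: H = Σh = 170.5 m

H ≈ 171 m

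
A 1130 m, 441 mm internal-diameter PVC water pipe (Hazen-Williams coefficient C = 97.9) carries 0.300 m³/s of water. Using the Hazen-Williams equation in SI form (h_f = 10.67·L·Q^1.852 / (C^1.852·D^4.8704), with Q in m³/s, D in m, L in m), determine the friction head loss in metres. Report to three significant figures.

h_f = 10.67·1130·0.300^1.852 / (97.9^1.852·0.441^4.8704) = 14.38 m

h_f ≈ 14.4 m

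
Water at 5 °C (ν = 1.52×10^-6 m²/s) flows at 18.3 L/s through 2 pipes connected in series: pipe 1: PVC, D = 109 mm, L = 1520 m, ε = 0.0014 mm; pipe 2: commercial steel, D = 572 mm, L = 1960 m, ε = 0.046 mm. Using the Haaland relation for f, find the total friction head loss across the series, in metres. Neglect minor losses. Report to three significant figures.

Pipe 1: V = 1.961 m/s, Re = 1.41×10^5, ε/D = 1.28×10^-5, f = 0.01668, h_1 = f(L/D)V²/2g = 45.60 m
Pipe 2: V = 0.07121 m/s, Re = 2.68×10^4, ε/D = 8.04×10^-5, f = 0.02411, h_2 = f(L/D)V²/2g = 0.02135 m
Series → Q common, losses add: H = Σh = 45.62 m

H ≈ 45.6 m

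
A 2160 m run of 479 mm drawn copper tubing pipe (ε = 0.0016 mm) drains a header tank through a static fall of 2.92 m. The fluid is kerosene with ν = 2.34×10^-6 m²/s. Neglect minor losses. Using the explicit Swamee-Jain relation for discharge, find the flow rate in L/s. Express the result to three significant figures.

Q ≈ 161 L/s

Swamee-Jain (Type II): Q = -0.965·√(gD⁵h_f/L)·ln[ε/(3.7D) + √(3.17ν²L/(gD³h_f))]
√(gD⁵h_f/L) = √(9.81·0.479⁵·2.92/2160) = 0.01829
ε/(3.7D) = 9.03×10^-7; √(3.17ν²L/(gD³h_f)) = 1.09×10^-4
Q = -0.965·0.01829·ln(1.100×10^-4) = 0.1608 m³/s
Check: V = 0.893 m/s, Re = 1.83×10^5, f = 0.01584, h_f = 2.90 m ≈ 2.92 m ✓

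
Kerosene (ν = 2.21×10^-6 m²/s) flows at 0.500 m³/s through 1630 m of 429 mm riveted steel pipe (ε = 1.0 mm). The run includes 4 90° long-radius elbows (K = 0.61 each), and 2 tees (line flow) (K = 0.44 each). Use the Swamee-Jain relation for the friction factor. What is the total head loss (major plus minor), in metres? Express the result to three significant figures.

H_L ≈ 59.4 m

V = 4Q/(πD²) = 3.459 m/s; V²/2g = 0.6099 m
Re = 6.71×10^5, ε/D = 0.00233 → f = 0.02474 (Swamee-Jain)
Major: h_f = f(L/D)·V²/2g = 0.02474·3800·0.6099 = 57.33 m
Minor: ΣK = 3.32; h_m = ΣK·V²/2g = 2.025 m
Total H_L = 57.33 + 2.025 = 59.36 m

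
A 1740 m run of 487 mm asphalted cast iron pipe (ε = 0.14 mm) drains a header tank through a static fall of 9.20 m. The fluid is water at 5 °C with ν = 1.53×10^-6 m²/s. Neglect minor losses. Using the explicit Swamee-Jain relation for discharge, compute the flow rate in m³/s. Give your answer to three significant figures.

Swamee-Jain (Type II): Q = -0.965·√(gD⁵h_f/L)·ln[ε/(3.7D) + √(3.17ν²L/(gD³h_f))]
√(gD⁵h_f/L) = √(9.81·0.487⁵·9.20/1740) = 0.03769
ε/(3.7D) = 7.77×10^-5; √(3.17ν²L/(gD³h_f)) = 3.52×10^-5
Q = -0.965·0.03769·ln(1.129×10^-4) = 0.3306 m³/s
Check: V = 1.77 m/s, Re = 5.65×10^5, f = 0.01614, h_f = 9.26 m ≈ 9.20 m ✓

Q ≈ 0.331 m³/s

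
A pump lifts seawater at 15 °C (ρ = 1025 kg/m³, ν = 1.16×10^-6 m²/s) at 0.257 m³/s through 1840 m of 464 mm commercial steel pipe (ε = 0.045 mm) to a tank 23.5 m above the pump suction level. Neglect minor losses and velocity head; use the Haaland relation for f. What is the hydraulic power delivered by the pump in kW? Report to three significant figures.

V = 4Q/(πD²) = 1.520 m/s; Re = 6.08×10^5; ε/D = 9.70×10^-5; f = 0.01392
h_f = f(L/D)V²/2g = 6.500 m
Total head H = z + h_f = 23.5 + 6.500 = 30.00 m
P_hyd = ρgQH = 1025·9.81·0.257·30.00 = 77.53 kW

P_hyd ≈ 77.5 kW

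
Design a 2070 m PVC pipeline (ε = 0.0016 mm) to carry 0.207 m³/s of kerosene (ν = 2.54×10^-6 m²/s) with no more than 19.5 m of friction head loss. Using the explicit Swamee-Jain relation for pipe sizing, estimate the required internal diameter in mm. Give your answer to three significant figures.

D ≈ 358 mm

Swamee-Jain (Type III): D = 0.66·[ε^1.25·(LQ²/(gh_f))^4.75 + ν·Q^9.4·(L/(gh_f))^5.2]^0.04
LQ²/(gh_f) = 0.4637; L/(gh_f) = 10.82
Term 1 = ε^1.25·(…)^4.75 = 1.48×10^-9; Term 2 = ν·Q^9.4·(…)^5.2 = 2.25×10^-7
D = 0.66·(1.48×10^-9 + 2.25×10^-7)^0.04 = 0.3579 m = 358 mm
Check: V = 2.06 m/s, Re = 2.90×10^5, f = 0.01452, h_f = 18.1 m ≈ 19.5 m ✓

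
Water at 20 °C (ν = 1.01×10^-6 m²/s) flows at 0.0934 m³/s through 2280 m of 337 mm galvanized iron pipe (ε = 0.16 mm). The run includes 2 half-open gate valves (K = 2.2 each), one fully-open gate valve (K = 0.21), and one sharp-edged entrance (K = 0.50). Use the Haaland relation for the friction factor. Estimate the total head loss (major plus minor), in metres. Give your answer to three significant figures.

V = 4Q/(πD²) = 1.047 m/s; V²/2g = 0.05589 m
Re = 3.49×10^5, ε/D = 4.75×10^-4 → f = 0.01775 (Haaland)
Major: h_f = f(L/D)·V²/2g = 0.01775·6766·0.05589 = 6.711 m
Minor: ΣK = 5.11; h_m = ΣK·V²/2g = 0.2856 m
Total H_L = 6.711 + 0.2856 = 6.997 m

H_L ≈ 7.00 m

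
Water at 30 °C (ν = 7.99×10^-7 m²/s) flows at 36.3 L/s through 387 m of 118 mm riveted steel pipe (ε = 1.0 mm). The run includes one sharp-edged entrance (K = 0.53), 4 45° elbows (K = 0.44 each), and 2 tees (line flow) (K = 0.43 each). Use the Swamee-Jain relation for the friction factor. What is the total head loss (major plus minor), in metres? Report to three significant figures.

V = 4Q/(πD²) = 3.319 m/s; V²/2g = 0.5616 m
Re = 4.90×10^5, ε/D = 0.00847 → f = 0.03609 (Swamee-Jain)
Major: h_f = f(L/D)·V²/2g = 0.03609·3280·0.5616 = 66.47 m
Minor: ΣK = 3.15; h_m = ΣK·V²/2g = 1.769 m
Total H_L = 66.47 + 1.769 = 68.24 m

H_L ≈ 68.2 m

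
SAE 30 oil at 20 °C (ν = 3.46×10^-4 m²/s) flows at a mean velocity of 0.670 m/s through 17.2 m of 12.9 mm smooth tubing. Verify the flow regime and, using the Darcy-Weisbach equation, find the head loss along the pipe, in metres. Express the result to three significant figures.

Re = VD/ν = 0.670·0.01290/3.46×10^-4 = 25.0 → laminar (Re < 2300)
f = 64/Re = 2.562
h_f = f(L/D)V²/(2g) = 2.562·(17.2/0.01290)·0.670²/(2·9.81) = 78.16 m

h_f ≈ 78.2 m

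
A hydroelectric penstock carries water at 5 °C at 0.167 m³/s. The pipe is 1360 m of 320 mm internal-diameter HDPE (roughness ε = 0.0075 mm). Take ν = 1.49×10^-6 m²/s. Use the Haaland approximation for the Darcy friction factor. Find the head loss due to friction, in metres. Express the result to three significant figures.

V = 4Q/(πD²) = 4·0.167/(π·0.320²) = 2.076 m/s
Re = VD/ν = 2.076·0.320/1.49×10^-6 = 4.46×10^5 → turbulent
ε/D = 0.0075/320 = 2.34×10^-5
Haaland: f = 0.01359
h_f = f(L/D)V²/(2g) = 0.01359·(1360/0.320)·2.076²/(2·9.81) = 12.69 m

h_f ≈ 12.7 m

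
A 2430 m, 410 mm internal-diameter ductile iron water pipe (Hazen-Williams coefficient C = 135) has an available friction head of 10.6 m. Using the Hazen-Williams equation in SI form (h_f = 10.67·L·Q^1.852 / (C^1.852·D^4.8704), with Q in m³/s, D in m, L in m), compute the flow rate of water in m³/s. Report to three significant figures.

Rearranging: Q = [h_f·C^1.852·D^4.8704 / (10.67·L)]^(1/1.852)
Q = [10.6·135^1.852·0.410^4.8704 / (10.67·2430)]^0.540 = 0.1916 m³/s

Q ≈ 0.192 m³/s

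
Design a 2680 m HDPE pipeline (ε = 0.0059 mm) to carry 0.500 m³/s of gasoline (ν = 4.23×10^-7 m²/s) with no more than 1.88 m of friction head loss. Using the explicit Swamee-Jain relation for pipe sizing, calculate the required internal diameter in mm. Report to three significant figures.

D ≈ 799 mm

Swamee-Jain (Type III): D = 0.66·[ε^1.25·(LQ²/(gh_f))^4.75 + ν·Q^9.4·(L/(gh_f))^5.2]^0.04
LQ²/(gh_f) = 36.33; L/(gh_f) = 145.3
Term 1 = ε^1.25·(…)^4.75 = 7.49; Term 2 = ν·Q^9.4·(…)^5.2 = 110
D = 0.66·(7.49 + 110)^0.04 = 0.7986 m = 799 mm
Check: V = 0.998 m/s, Re = 1.88×10^6, f = 0.01073, h_f = 1.83 m ≈ 1.88 m ✓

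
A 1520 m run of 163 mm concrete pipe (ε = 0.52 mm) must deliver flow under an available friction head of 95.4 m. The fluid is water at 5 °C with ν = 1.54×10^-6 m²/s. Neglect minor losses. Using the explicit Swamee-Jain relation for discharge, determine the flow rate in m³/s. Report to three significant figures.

Q ≈ 0.0568 m³/s

Swamee-Jain (Type II): Q = -0.965·√(gD⁵h_f/L)·ln[ε/(3.7D) + √(3.17ν²L/(gD³h_f))]
√(gD⁵h_f/L) = √(9.81·0.163⁵·95.4/1520) = 0.008417
ε/(3.7D) = 8.62×10^-4; √(3.17ν²L/(gD³h_f)) = 5.31×10^-5
Q = -0.965·0.008417·ln(9.153×10^-4) = 0.05683 m³/s
Check: V = 2.72 m/s, Re = 2.88×10^5, f = 0.02722, h_f = 95.9 m ≈ 95.4 m ✓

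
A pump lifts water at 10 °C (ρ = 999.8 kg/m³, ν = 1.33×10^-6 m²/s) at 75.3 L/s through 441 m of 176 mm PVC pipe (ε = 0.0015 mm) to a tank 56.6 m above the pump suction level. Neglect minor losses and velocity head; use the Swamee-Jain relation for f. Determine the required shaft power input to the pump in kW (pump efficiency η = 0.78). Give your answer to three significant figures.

P_shaft ≈ 69.5 kW

V = 4Q/(πD²) = 3.095 m/s; Re = 4.10×10^5; ε/D = 8.52×10^-6; f = 0.01369
h_f = f(L/D)V²/2g = 16.75 m
Total head H = z + h_f = 56.6 + 16.75 = 73.35 m
P_hyd = ρgQH = 999.8·9.81·0.0753·73.35 = 54.17 kW
P_shaft = P_hyd/η = 54.17/0.78 = 69.45 kW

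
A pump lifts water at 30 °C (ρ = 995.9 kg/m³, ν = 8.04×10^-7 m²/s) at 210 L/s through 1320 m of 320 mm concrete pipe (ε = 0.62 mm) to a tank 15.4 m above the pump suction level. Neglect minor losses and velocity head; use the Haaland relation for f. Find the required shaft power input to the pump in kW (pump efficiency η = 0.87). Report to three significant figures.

P_shaft ≈ 116 kW

V = 4Q/(πD²) = 2.611 m/s; Re = 1.04×10^6; ε/D = 0.00194; f = 0.02343
h_f = f(L/D)V²/2g = 33.59 m
Total head H = z + h_f = 15.4 + 33.59 = 48.99 m
P_hyd = ρgQH = 995.9·9.81·0.210·48.99 = 100.5 kW
P_shaft = P_hyd/η = 100.5/0.87 = 115.5 kW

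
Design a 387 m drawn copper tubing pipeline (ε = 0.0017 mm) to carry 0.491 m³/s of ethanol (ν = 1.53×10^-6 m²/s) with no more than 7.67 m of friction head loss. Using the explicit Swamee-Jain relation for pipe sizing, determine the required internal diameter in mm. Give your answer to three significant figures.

D ≈ 416 mm

Swamee-Jain (Type III): D = 0.66·[ε^1.25·(LQ²/(gh_f))^4.75 + ν·Q^9.4·(L/(gh_f))^5.2]^0.04
LQ²/(gh_f) = 1.240; L/(gh_f) = 5.143
Term 1 = ε^1.25·(…)^4.75 = 1.71×10^-7; Term 2 = ν·Q^9.4·(…)^5.2 = 9.54×10^-6
D = 0.66·(1.71×10^-7 + 9.54×10^-6)^0.04 = 0.4159 m = 416 mm
Check: V = 3.61 m/s, Re = 9.82×10^5, f = 0.01174, h_f = 7.27 m ≈ 7.67 m ✓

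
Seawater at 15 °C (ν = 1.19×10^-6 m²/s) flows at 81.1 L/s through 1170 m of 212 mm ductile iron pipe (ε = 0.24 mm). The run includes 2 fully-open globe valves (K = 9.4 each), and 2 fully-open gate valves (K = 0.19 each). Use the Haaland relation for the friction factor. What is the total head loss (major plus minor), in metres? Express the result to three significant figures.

V = 4Q/(πD²) = 2.298 m/s; V²/2g = 0.2690 m
Re = 4.09×10^5, ε/D = 0.00113 → f = 0.02086 (Haaland)
Major: h_f = f(L/D)·V²/2g = 0.02086·5519·0.2690 = 30.98 m
Minor: ΣK = 19.2; h_m = ΣK·V²/2g = 5.160 m
Total H_L = 30.98 + 5.160 = 36.14 m

H_L ≈ 36.1 m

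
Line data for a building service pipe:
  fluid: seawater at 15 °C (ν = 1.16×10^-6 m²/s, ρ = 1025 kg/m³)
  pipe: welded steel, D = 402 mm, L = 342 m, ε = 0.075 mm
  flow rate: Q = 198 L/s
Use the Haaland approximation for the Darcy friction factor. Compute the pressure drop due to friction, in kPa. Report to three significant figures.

V = 4Q/(πD²) = 4·0.198/(π·0.402²) = 1.560 m/s
Re = VD/ν = 1.560·0.402/1.16×10^-6 = 5.41×10^5 → turbulent
ε/D = 0.075/402 = 1.87×10^-4
Haaland: f = 0.01506
h_f = f(L/D)V²/(2g) = 0.01506·(342/0.402)·1.560²/(2·9.81) = 1.589 m
Δp = ρg·h_f = 1025·9.81·1.589 = 15.98 kPa

Δp ≈ 16.0 kPa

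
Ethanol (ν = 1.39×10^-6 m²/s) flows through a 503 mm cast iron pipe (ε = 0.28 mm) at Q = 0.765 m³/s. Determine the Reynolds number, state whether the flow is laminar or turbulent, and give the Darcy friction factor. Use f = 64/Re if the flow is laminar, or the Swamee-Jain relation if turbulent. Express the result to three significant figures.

Re ≈ 1.39×10^6; turbulent; f ≈ 0.0175

V = 4Q/(πD²) = 3.850 m/s
Re = VD/ν = 3.850·0.503/1.39×10^-6 = 1.39×10^6
Re > 4000 → turbulent; ε/D = 5.57×10^-4
Swamee-Jain: f = 0.01753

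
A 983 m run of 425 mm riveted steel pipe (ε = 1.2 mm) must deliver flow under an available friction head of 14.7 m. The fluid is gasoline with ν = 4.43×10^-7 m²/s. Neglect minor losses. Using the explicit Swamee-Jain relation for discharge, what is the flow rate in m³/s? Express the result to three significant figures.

Swamee-Jain (Type II): Q = -0.965·√(gD⁵h_f/L)·ln[ε/(3.7D) + √(3.17ν²L/(gD³h_f))]
√(gD⁵h_f/L) = √(9.81·0.425⁵·14.7/983) = 0.04510
ε/(3.7D) = 7.63×10^-4; √(3.17ν²L/(gD³h_f)) = 7.43×10^-6
Q = -0.965·0.04510·ln(7.705×10^-4) = 0.3120 m³/s
Check: V = 2.20 m/s, Re = 2.11×10^6, f = 0.02583, h_f = 14.7 m ≈ 14.7 m ✓

Q ≈ 0.312 m³/s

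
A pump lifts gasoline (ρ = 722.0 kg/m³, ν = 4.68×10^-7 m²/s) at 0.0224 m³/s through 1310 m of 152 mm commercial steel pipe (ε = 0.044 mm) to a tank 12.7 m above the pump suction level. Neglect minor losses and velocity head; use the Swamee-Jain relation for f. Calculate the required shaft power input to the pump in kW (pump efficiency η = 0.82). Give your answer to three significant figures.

V = 4Q/(πD²) = 1.234 m/s; Re = 4.01×10^5; ε/D = 2.89×10^-4; f = 0.01656
h_f = f(L/D)V²/2g = 11.09 m
Total head H = z + h_f = 12.7 + 11.09 = 23.79 m
P_hyd = ρgQH = 722.0·9.81·0.0224·23.79 = 3.774 kW
P_shaft = P_hyd/η = 3.774/0.82 = 4.602 kW

P_shaft ≈ 4.60 kW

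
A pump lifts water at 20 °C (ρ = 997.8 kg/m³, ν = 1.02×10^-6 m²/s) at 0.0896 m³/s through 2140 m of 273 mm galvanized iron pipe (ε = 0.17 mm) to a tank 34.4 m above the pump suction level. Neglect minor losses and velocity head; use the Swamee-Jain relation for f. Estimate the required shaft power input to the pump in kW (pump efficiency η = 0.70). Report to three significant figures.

P_shaft ≈ 65.0 kW

V = 4Q/(πD²) = 1.531 m/s; Re = 4.10×10^5; ε/D = 6.23×10^-4; f = 0.01867
h_f = f(L/D)V²/2g = 17.48 m
Total head H = z + h_f = 34.4 + 17.48 = 51.88 m
P_hyd = ρgQH = 997.8·9.81·0.0896·51.88 = 45.50 kW
P_shaft = P_hyd/η = 45.50/0.70 = 65.00 kW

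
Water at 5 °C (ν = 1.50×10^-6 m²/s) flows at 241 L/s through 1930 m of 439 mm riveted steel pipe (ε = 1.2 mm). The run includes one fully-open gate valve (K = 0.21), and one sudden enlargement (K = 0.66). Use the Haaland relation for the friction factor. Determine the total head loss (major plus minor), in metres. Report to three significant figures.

H_L ≈ 14.8 m

V = 4Q/(πD²) = 1.592 m/s; V²/2g = 0.1292 m
Re = 4.66×10^5, ε/D = 0.00273 → f = 0.02582 (Haaland)
Major: h_f = f(L/D)·V²/2g = 0.02582·4396·0.1292 = 14.67 m
Minor: ΣK = 0.870; h_m = ΣK·V²/2g = 0.1124 m
Total H_L = 14.67 + 0.1124 = 14.78 m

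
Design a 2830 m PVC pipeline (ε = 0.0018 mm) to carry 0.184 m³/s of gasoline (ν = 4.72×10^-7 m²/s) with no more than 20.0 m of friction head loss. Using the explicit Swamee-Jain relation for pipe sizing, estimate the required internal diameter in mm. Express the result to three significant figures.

D ≈ 340 mm

Swamee-Jain (Type III): D = 0.66·[ε^1.25·(LQ²/(gh_f))^4.75 + ν·Q^9.4·(L/(gh_f))^5.2]^0.04
LQ²/(gh_f) = 0.4883; L/(gh_f) = 14.42
Term 1 = ε^1.25·(…)^4.75 = 2.19×10^-9; Term 2 = ν·Q^9.4·(…)^5.2 = 6.17×10^-8
D = 0.66·(2.19×10^-9 + 6.17×10^-8)^0.04 = 0.3402 m = 340 mm
Check: V = 2.02 m/s, Re = 1.46×10^6, f = 0.01107, h_f = 19.2 m ≈ 20.0 m ✓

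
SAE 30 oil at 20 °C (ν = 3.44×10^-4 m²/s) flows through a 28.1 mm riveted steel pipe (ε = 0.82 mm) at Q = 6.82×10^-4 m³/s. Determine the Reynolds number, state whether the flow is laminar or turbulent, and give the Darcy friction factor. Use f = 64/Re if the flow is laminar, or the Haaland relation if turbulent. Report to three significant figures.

Re ≈ 89.8; laminar; f = 64/Re ≈ 0.712

V = 4Q/(πD²) = 1.100 m/s
Re = VD/ν = 1.100·0.0281/3.44×10^-4 = 89.8
Re < 2300 → laminar → f = 64/Re = 0.7124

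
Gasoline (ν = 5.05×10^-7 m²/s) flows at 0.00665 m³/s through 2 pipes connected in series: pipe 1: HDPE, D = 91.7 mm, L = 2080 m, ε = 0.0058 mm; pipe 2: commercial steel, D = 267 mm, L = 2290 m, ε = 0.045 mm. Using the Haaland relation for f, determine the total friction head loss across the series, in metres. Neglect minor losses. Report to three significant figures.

H ≈ 19.1 m

Pipe 1: V = 1.007 m/s, Re = 1.83×10^5, ε/D = 6.32×10^-5, f = 0.01618, h_1 = f(L/D)V²/2g = 18.96 m
Pipe 2: V = 0.1188 m/s, Re = 6.28×10^4, ε/D = 1.69×10^-4, f = 0.02026, h_2 = f(L/D)V²/2g = 0.1249 m
Series → Q common, losses add: H = Σh = 19.09 m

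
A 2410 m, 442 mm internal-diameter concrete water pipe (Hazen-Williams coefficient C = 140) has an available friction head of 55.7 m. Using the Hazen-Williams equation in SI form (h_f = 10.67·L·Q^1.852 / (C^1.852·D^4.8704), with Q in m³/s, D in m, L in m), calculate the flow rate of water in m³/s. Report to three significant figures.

Rearranging: Q = [h_f·C^1.852·D^4.8704 / (10.67·L)]^(1/1.852)
Q = [55.7·140^1.852·0.442^4.8704 / (10.67·2410)]^0.540 = 0.5957 m³/s

Q ≈ 0.596 m³/s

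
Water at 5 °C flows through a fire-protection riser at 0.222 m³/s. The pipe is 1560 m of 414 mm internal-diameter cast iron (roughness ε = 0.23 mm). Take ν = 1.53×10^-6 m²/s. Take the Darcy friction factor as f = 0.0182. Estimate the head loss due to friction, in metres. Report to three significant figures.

V = 4Q/(πD²) = 4·0.222/(π·0.414²) = 1.649 m/s
h_f = f(L/D)V²/(2g) = 0.01820·(1560/0.414)·1.649²/(2·9.81) = 9.507 m

h_f ≈ 9.51 m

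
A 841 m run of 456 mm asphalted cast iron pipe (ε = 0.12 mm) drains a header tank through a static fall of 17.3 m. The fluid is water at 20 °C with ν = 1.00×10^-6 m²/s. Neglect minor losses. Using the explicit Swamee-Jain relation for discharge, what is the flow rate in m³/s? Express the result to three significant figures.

Q ≈ 0.571 m³/s

Swamee-Jain (Type II): Q = -0.965·√(gD⁵h_f/L)·ln[ε/(3.7D) + √(3.17ν²L/(gD³h_f))]
√(gD⁵h_f/L) = √(9.81·0.456⁵·17.3/841) = 0.06308
ε/(3.7D) = 7.11×10^-5; √(3.17ν²L/(gD³h_f)) = 1.29×10^-5
Q = -0.965·0.06308·ln(8.400×10^-5) = 0.5712 m³/s
Check: V = 3.50 m/s, Re = 1.60×10^6, f = 0.01513, h_f = 17.4 m ≈ 17.3 m ✓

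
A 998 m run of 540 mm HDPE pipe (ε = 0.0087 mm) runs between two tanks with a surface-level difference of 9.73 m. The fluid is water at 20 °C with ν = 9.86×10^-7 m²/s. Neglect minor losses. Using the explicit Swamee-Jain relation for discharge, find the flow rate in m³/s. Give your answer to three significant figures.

Q ≈ 0.696 m³/s

Swamee-Jain (Type II): Q = -0.965·√(gD⁵h_f/L)·ln[ε/(3.7D) + √(3.17ν²L/(gD³h_f))]
√(gD⁵h_f/L) = √(9.81·0.540⁵·9.73/998) = 0.06627
ε/(3.7D) = 4.35×10^-6; √(3.17ν²L/(gD³h_f)) = 1.43×10^-5
Q = -0.965·0.06627·ln(1.866×10^-5) = 0.6964 m³/s
Check: V = 3.04 m/s, Re = 1.67×10^6, f = 0.01119, h_f = 9.75 m ≈ 9.73 m ✓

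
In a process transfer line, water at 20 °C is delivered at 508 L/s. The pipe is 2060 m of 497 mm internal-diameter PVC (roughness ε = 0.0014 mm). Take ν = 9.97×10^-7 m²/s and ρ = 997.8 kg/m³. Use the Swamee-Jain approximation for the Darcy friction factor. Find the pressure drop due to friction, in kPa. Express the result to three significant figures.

V = 4Q/(πD²) = 4·0.508/(π·0.497²) = 2.619 m/s
Re = VD/ν = 2.619·0.497/9.97×10^-7 = 1.31×10^6 → turbulent
ε/D = 0.0014/497 = 2.82×10^-6
Swamee-Jain: f = 0.01119
h_f = f(L/D)V²/(2g) = 0.01119·(2060/0.497)·2.619²/(2·9.81) = 16.21 m
Δp = ρg·h_f = 997.8·9.81·16.21 = 158.6 kPa

Δp ≈ 159 kPa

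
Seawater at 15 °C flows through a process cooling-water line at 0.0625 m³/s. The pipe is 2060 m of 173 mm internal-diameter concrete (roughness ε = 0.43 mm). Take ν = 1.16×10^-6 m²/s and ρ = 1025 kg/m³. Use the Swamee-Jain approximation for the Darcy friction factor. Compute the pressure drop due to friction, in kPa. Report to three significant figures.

V = 4Q/(πD²) = 4·0.0625/(π·0.173²) = 2.659 m/s
Re = VD/ν = 2.659·0.173/1.16×10^-6 = 3.97×10^5 → turbulent
ε/D = 0.43/173 = 0.00249
Swamee-Jain: f = 0.02535
h_f = f(L/D)V²/(2g) = 0.02535·(2060/0.173)·2.659²/(2·9.81) = 108.8 m
Δp = ρg·h_f = 1025·9.81·108.8 = 1094 kPa

Δp ≈ 1090 kPa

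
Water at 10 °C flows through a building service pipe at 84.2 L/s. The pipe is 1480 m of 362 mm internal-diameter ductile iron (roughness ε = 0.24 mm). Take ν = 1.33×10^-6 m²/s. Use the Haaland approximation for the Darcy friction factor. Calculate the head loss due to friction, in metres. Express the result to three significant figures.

V = 4Q/(πD²) = 4·0.0842/(π·0.362²) = 0.8181 m/s
Re = VD/ν = 0.8181·0.362/1.33×10^-6 = 2.23×10^5 → turbulent
ε/D = 0.24/362 = 6.63×10^-4
Haaland: f = 0.01931
h_f = f(L/D)V²/(2g) = 0.01931·(1480/0.362)·0.8181²/(2·9.81) = 2.692 m

h_f ≈ 2.69 m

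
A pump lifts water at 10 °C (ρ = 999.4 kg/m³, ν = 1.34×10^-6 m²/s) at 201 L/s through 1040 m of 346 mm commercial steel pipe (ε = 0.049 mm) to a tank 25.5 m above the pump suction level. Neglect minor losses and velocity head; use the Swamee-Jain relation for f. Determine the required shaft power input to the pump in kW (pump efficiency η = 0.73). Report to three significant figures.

V = 4Q/(πD²) = 2.138 m/s; Re = 5.52×10^5; ε/D = 1.42×10^-4; f = 0.01479
h_f = f(L/D)V²/2g = 10.35 m
Total head H = z + h_f = 25.5 + 10.35 = 35.85 m
P_hyd = ρgQH = 999.4·9.81·0.201·35.85 = 70.65 kW
P_shaft = P_hyd/η = 70.65/0.73 = 96.78 kW

P_shaft ≈ 96.8 kW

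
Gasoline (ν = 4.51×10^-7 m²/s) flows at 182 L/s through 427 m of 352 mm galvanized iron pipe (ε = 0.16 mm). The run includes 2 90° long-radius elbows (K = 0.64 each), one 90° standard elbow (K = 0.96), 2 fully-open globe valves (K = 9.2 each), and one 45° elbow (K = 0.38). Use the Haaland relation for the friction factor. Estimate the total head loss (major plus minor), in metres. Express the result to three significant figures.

H_L ≈ 7.36 m

V = 4Q/(πD²) = 1.870 m/s; V²/2g = 0.1783 m
Re = 1.46×10^6, ε/D = 4.55×10^-4 → f = 0.01671 (Haaland)
Major: h_f = f(L/D)·V²/2g = 0.01671·1213·0.1783 = 3.613 m
Minor: ΣK = 21.0; h_m = ΣK·V²/2g = 3.747 m
Total H_L = 3.613 + 3.747 = 7.361 m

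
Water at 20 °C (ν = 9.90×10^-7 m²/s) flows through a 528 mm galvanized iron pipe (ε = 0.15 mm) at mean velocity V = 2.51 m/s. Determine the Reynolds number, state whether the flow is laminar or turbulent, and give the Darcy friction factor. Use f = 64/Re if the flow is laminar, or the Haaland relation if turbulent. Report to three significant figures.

Re ≈ 1.34×10^6; turbulent; f ≈ 0.0153

Re = VD/ν = 2.510·0.528/9.90×10^-7 = 1.34×10^6
Re > 4000 → turbulent; ε/D = 2.84×10^-4
Haaland: f = 0.01530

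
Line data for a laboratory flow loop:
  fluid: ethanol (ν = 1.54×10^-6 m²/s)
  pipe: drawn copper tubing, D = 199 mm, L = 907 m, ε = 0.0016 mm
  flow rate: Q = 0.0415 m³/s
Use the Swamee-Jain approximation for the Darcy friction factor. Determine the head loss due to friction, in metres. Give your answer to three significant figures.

h_f ≈ 6.64 m

V = 4Q/(πD²) = 4·0.0415/(π·0.199²) = 1.334 m/s
Re = VD/ν = 1.334·0.199/1.54×10^-6 = 1.72×10^5 → turbulent
ε/D = 0.0016/199 = 8.04×10^-6
Swamee-Jain: f = 0.01606
h_f = f(L/D)V²/(2g) = 0.01606·(907/0.199)·1.334²/(2·9.81) = 6.642 m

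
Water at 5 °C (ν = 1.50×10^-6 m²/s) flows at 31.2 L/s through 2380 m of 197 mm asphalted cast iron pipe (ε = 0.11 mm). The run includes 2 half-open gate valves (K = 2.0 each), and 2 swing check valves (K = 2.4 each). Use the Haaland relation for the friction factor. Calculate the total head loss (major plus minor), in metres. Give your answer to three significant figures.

V = 4Q/(πD²) = 1.024 m/s; V²/2g = 0.05340 m
Re = 1.34×10^5, ε/D = 5.58×10^-4 → f = 0.01964 (Haaland)
Major: h_f = f(L/D)·V²/2g = 0.01964·12081·0.05340 = 12.67 m
Minor: ΣK = 8.80; h_m = ΣK·V²/2g = 0.4699 m
Total H_L = 12.67 + 0.4699 = 13.14 m

H_L ≈ 13.1 m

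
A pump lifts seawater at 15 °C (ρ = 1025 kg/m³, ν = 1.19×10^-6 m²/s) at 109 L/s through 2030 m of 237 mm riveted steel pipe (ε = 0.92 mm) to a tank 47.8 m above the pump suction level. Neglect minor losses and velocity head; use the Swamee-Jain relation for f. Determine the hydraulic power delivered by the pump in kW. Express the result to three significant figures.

V = 4Q/(πD²) = 2.471 m/s; Re = 4.92×10^5; ε/D = 0.00388; f = 0.02850
h_f = f(L/D)V²/2g = 75.96 m
Total head H = z + h_f = 47.8 + 75.96 = 123.8 m
P_hyd = ρgQH = 1025·9.81·0.109·123.8 = 135.6 kW

P_hyd ≈ 136 kW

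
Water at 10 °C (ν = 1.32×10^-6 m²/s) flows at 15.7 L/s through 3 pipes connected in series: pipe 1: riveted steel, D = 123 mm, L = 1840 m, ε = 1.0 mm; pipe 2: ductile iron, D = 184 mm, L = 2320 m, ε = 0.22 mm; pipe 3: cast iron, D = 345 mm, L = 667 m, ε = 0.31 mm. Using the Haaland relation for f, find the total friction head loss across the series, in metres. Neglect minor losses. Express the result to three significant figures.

Pipe 1: V = 1.321 m/s, Re = 1.23×10^5, ε/D = 0.00813, f = 0.03597, h_1 = f(L/D)V²/2g = 47.88 m
Pipe 2: V = 0.5904 m/s, Re = 8.23×10^4, ε/D = 0.00120, f = 0.02300, h_2 = f(L/D)V²/2g = 5.154 m
Pipe 3: V = 0.1679 m/s, Re = 4.39×10^4, ε/D = 8.99×10^-4, f = 0.02389, h_3 = f(L/D)V²/2g = 0.06640 m
Series → Q common, losses add: H = Σh = 53.10 m

H ≈ 53.1 m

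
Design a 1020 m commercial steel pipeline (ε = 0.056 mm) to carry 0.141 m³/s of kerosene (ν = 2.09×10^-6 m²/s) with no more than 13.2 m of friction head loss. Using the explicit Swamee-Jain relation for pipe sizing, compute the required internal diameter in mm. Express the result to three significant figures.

Swamee-Jain (Type III): D = 0.66·[ε^1.25·(LQ²/(gh_f))^4.75 + ν·Q^9.4·(L/(gh_f))^5.2]^0.04
LQ²/(gh_f) = 0.1566; L/(gh_f) = 7.877
Term 1 = ε^1.25·(…)^4.75 = 7.25×10^-10; Term 2 = ν·Q^9.4·(…)^5.2 = 9.64×10^-10
D = 0.66·(7.25×10^-10 + 9.64×10^-10)^0.04 = 0.2942 m = 294 mm
Check: V = 2.07 m/s, Re = 2.92×10^5, f = 0.01628, h_f = 12.4 m ≈ 13.2 m ✓

D ≈ 294 mm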